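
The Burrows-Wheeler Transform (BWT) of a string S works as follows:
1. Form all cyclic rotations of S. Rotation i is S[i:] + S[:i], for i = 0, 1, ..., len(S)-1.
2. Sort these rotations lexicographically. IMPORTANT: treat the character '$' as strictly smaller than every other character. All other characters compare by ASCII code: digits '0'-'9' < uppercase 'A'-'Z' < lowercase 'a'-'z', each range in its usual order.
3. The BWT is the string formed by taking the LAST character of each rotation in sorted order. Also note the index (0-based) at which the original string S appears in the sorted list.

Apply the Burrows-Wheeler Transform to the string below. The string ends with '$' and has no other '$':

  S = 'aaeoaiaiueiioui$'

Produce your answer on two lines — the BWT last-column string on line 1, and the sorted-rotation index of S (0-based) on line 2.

All 16 rotations (rotation i = S[i:]+S[:i]):
  rot[0] = aaeoaiaiueiioui$
  rot[1] = aeoaiaiueiioui$a
  rot[2] = eoaiaiueiioui$aa
  rot[3] = oaiaiueiioui$aae
  rot[4] = aiaiueiioui$aaeo
  rot[5] = iaiueiioui$aaeoa
  rot[6] = aiueiioui$aaeoai
  rot[7] = iueiioui$aaeoaia
  rot[8] = ueiioui$aaeoaiai
  rot[9] = eiioui$aaeoaiaiu
  rot[10] = iioui$aaeoaiaiue
  rot[11] = ioui$aaeoaiaiuei
  rot[12] = oui$aaeoaiaiueii
  rot[13] = ui$aaeoaiaiueiio
  rot[14] = i$aaeoaiaiueiiou
  rot[15] = $aaeoaiaiueiioui
Sorted (with $ < everything):
  sorted[0] = $aaeoaiaiueiioui  (last char: 'i')
  sorted[1] = aaeoaiaiueiioui$  (last char: '$')
  sorted[2] = aeoaiaiueiioui$a  (last char: 'a')
  sorted[3] = aiaiueiioui$aaeo  (last char: 'o')
  sorted[4] = aiueiioui$aaeoai  (last char: 'i')
  sorted[5] = eiioui$aaeoaiaiu  (last char: 'u')
  sorted[6] = eoaiaiueiioui$aa  (last char: 'a')
  sorted[7] = i$aaeoaiaiueiiou  (last char: 'u')
  sorted[8] = iaiueiioui$aaeoa  (last char: 'a')
  sorted[9] = iioui$aaeoaiaiue  (last char: 'e')
  sorted[10] = ioui$aaeoaiaiuei  (last char: 'i')
  sorted[11] = iueiioui$aaeoaia  (last char: 'a')
  sorted[12] = oaiaiueiioui$aae  (last char: 'e')
  sorted[13] = oui$aaeoaiaiueii  (last char: 'i')
  sorted[14] = ueiioui$aaeoaiai  (last char: 'i')
  sorted[15] = ui$aaeoaiaiueiio  (last char: 'o')
Last column: i$aoiuauaeiaeiio
Original string S is at sorted index 1

Answer: i$aoiuauaeiaeiio
1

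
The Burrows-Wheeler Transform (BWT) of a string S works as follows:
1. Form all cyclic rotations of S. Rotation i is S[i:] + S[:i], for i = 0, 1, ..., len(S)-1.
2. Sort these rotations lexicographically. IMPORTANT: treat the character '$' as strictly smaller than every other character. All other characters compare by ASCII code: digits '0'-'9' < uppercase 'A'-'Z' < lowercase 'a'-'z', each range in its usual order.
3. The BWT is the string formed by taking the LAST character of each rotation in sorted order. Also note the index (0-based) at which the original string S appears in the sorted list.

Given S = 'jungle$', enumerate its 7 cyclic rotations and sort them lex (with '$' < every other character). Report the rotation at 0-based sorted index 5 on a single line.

Answer: ngle$ju

Derivation:
All 7 rotations (rotation i = S[i:]+S[:i]):
  rot[0] = jungle$
  rot[1] = ungle$j
  rot[2] = ngle$ju
  rot[3] = gle$jun
  rot[4] = le$jung
  rot[5] = e$jungl
  rot[6] = $jungle
Sorted (with $ < everything):
  sorted[0] = $jungle
  sorted[1] = e$jungl
  sorted[2] = gle$jun
  sorted[3] = jungle$
  sorted[4] = le$jung
  sorted[5] = ngle$ju
  sorted[6] = ungle$j
sorted[5] = ngle$ju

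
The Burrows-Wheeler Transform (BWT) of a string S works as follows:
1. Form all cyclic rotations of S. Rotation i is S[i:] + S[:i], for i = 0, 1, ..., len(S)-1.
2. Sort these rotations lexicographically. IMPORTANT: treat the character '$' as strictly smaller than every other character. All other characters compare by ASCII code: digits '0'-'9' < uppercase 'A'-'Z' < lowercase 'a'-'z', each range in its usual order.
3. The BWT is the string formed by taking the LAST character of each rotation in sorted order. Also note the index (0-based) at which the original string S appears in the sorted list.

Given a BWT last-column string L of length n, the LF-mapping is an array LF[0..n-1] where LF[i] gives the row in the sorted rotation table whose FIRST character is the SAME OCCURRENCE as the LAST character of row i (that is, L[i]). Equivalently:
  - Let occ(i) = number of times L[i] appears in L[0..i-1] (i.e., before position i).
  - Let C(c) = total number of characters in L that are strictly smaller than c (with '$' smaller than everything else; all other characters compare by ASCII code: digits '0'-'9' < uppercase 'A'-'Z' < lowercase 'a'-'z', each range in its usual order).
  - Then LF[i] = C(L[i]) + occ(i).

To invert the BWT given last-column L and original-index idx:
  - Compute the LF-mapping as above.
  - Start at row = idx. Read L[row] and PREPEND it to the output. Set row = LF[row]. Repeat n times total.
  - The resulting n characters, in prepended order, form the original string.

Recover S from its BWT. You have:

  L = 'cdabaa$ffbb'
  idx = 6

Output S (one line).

Answer: bfdaababfc$

Derivation:
LF mapping: 7 8 1 4 2 3 0 9 10 5 6
Walk LF starting at row 6, prepending L[row]:
  step 1: row=6, L[6]='$', prepend. Next row=LF[6]=0
  step 2: row=0, L[0]='c', prepend. Next row=LF[0]=7
  step 3: row=7, L[7]='f', prepend. Next row=LF[7]=9
  step 4: row=9, L[9]='b', prepend. Next row=LF[9]=5
  step 5: row=5, L[5]='a', prepend. Next row=LF[5]=3
  step 6: row=3, L[3]='b', prepend. Next row=LF[3]=4
  step 7: row=4, L[4]='a', prepend. Next row=LF[4]=2
  step 8: row=2, L[2]='a', prepend. Next row=LF[2]=1
  step 9: row=1, L[1]='d', prepend. Next row=LF[1]=8
  step 10: row=8, L[8]='f', prepend. Next row=LF[8]=10
  step 11: row=10, L[10]='b', prepend. Next row=LF[10]=6
Reversed output: bfdaababfc$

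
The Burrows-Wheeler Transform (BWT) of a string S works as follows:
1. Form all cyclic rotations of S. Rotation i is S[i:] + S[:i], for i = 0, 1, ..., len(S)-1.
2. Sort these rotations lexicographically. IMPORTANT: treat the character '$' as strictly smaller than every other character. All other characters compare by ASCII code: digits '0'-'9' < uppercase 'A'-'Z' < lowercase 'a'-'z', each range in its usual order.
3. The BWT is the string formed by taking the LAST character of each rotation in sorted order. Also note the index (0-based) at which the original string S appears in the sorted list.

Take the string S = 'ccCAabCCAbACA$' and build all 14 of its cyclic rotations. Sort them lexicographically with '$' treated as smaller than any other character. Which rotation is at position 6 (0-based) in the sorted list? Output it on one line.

Answer: CAabCCAbACA$cc

Derivation:
All 14 rotations (rotation i = S[i:]+S[:i]):
  rot[0] = ccCAabCCAbACA$
  rot[1] = cCAabCCAbACA$c
  rot[2] = CAabCCAbACA$cc
  rot[3] = AabCCAbACA$ccC
  rot[4] = abCCAbACA$ccCA
  rot[5] = bCCAbACA$ccCAa
  rot[6] = CCAbACA$ccCAab
  rot[7] = CAbACA$ccCAabC
  rot[8] = AbACA$ccCAabCC
  rot[9] = bACA$ccCAabCCA
  rot[10] = ACA$ccCAabCCAb
  rot[11] = CA$ccCAabCCAbA
  rot[12] = A$ccCAabCCAbAC
  rot[13] = $ccCAabCCAbACA
Sorted (with $ < everything):
  sorted[0] = $ccCAabCCAbACA
  sorted[1] = A$ccCAabCCAbAC
  sorted[2] = ACA$ccCAabCCAb
  sorted[3] = AabCCAbACA$ccC
  sorted[4] = AbACA$ccCAabCC
  sorted[5] = CA$ccCAabCCAbA
  sorted[6] = CAabCCAbACA$cc
  sorted[7] = CAbACA$ccCAabC
  sorted[8] = CCAbACA$ccCAab
  sorted[9] = abCCAbACA$ccCA
  sorted[10] = bACA$ccCAabCCA
  sorted[11] = bCCAbACA$ccCAa
  sorted[12] = cCAabCCAbACA$c
  sorted[13] = ccCAabCCAbACA$
sorted[6] = CAabCCAbACA$cc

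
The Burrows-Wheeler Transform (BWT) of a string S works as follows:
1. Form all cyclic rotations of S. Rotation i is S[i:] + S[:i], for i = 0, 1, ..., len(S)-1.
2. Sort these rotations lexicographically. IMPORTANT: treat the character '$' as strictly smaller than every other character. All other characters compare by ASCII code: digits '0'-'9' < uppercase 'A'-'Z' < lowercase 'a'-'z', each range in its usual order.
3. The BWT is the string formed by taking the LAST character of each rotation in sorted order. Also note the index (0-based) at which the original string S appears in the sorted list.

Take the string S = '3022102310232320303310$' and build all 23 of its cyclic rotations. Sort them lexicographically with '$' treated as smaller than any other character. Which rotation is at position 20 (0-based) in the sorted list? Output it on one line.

All 23 rotations (rotation i = S[i:]+S[:i]):
  rot[0] = 3022102310232320303310$
  rot[1] = 022102310232320303310$3
  rot[2] = 22102310232320303310$30
  rot[3] = 2102310232320303310$302
  rot[4] = 102310232320303310$3022
  rot[5] = 02310232320303310$30221
  rot[6] = 2310232320303310$302210
  rot[7] = 310232320303310$3022102
  rot[8] = 10232320303310$30221023
  rot[9] = 0232320303310$302210231
  rot[10] = 232320303310$3022102310
  rot[11] = 32320303310$30221023102
  rot[12] = 2320303310$302210231023
  rot[13] = 320303310$3022102310232
  rot[14] = 20303310$30221023102323
  rot[15] = 0303310$302210231023232
  rot[16] = 303310$3022102310232320
  rot[17] = 03310$30221023102323203
  rot[18] = 3310$302210231023232030
  rot[19] = 310$3022102310232320303
  rot[20] = 10$30221023102323203033
  rot[21] = 0$302210231023232030331
  rot[22] = $3022102310232320303310
Sorted (with $ < everything):
  sorted[0] = $3022102310232320303310
  sorted[1] = 0$302210231023232030331
  sorted[2] = 022102310232320303310$3
  sorted[3] = 02310232320303310$30221
  sorted[4] = 0232320303310$302210231
  sorted[5] = 0303310$302210231023232
  sorted[6] = 03310$30221023102323203
  sorted[7] = 10$30221023102323203033
  sorted[8] = 102310232320303310$3022
  sorted[9] = 10232320303310$30221023
  sorted[10] = 20303310$30221023102323
  sorted[11] = 2102310232320303310$302
  sorted[12] = 22102310232320303310$30
  sorted[13] = 2310232320303310$302210
  sorted[14] = 2320303310$302210231023
  sorted[15] = 232320303310$3022102310
  sorted[16] = 3022102310232320303310$
  sorted[17] = 303310$3022102310232320
  sorted[18] = 310$3022102310232320303
  sorted[19] = 310232320303310$3022102
  sorted[20] = 320303310$3022102310232
  sorted[21] = 32320303310$30221023102
  sorted[22] = 3310$302210231023232030
sorted[20] = 320303310$3022102310232

Answer: 320303310$3022102310232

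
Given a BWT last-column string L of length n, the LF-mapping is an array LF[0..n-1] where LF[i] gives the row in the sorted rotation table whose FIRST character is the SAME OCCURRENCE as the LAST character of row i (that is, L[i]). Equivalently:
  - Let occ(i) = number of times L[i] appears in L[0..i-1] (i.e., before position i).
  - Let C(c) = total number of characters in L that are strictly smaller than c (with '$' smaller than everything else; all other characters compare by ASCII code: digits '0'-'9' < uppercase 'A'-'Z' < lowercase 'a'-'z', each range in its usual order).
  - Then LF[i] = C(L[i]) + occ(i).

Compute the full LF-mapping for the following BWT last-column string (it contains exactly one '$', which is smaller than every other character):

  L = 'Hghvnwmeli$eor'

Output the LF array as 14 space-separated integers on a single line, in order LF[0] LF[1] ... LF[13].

Char counts: '$':1, 'H':1, 'e':2, 'g':1, 'h':1, 'i':1, 'l':1, 'm':1, 'n':1, 'o':1, 'r':1, 'v':1, 'w':1
C (first-col start): C('$')=0, C('H')=1, C('e')=2, C('g')=4, C('h')=5, C('i')=6, C('l')=7, C('m')=8, C('n')=9, C('o')=10, C('r')=11, C('v')=12, C('w')=13
L[0]='H': occ=0, LF[0]=C('H')+0=1+0=1
L[1]='g': occ=0, LF[1]=C('g')+0=4+0=4
L[2]='h': occ=0, LF[2]=C('h')+0=5+0=5
L[3]='v': occ=0, LF[3]=C('v')+0=12+0=12
L[4]='n': occ=0, LF[4]=C('n')+0=9+0=9
L[5]='w': occ=0, LF[5]=C('w')+0=13+0=13
L[6]='m': occ=0, LF[6]=C('m')+0=8+0=8
L[7]='e': occ=0, LF[7]=C('e')+0=2+0=2
L[8]='l': occ=0, LF[8]=C('l')+0=7+0=7
L[9]='i': occ=0, LF[9]=C('i')+0=6+0=6
L[10]='$': occ=0, LF[10]=C('$')+0=0+0=0
L[11]='e': occ=1, LF[11]=C('e')+1=2+1=3
L[12]='o': occ=0, LF[12]=C('o')+0=10+0=10
L[13]='r': occ=0, LF[13]=C('r')+0=11+0=11

Answer: 1 4 5 12 9 13 8 2 7 6 0 3 10 11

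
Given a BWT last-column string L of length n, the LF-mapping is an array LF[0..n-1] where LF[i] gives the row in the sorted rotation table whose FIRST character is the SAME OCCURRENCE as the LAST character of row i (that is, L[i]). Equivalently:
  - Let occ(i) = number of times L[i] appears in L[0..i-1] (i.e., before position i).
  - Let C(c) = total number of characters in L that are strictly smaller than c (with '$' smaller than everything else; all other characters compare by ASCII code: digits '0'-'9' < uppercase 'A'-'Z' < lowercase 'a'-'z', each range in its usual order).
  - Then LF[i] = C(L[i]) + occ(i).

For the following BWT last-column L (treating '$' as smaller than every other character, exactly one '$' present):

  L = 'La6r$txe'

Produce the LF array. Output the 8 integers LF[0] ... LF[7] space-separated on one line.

Char counts: '$':1, '6':1, 'L':1, 'a':1, 'e':1, 'r':1, 't':1, 'x':1
C (first-col start): C('$')=0, C('6')=1, C('L')=2, C('a')=3, C('e')=4, C('r')=5, C('t')=6, C('x')=7
L[0]='L': occ=0, LF[0]=C('L')+0=2+0=2
L[1]='a': occ=0, LF[1]=C('a')+0=3+0=3
L[2]='6': occ=0, LF[2]=C('6')+0=1+0=1
L[3]='r': occ=0, LF[3]=C('r')+0=5+0=5
L[4]='$': occ=0, LF[4]=C('$')+0=0+0=0
L[5]='t': occ=0, LF[5]=C('t')+0=6+0=6
L[6]='x': occ=0, LF[6]=C('x')+0=7+0=7
L[7]='e': occ=0, LF[7]=C('e')+0=4+0=4

Answer: 2 3 1 5 0 6 7 4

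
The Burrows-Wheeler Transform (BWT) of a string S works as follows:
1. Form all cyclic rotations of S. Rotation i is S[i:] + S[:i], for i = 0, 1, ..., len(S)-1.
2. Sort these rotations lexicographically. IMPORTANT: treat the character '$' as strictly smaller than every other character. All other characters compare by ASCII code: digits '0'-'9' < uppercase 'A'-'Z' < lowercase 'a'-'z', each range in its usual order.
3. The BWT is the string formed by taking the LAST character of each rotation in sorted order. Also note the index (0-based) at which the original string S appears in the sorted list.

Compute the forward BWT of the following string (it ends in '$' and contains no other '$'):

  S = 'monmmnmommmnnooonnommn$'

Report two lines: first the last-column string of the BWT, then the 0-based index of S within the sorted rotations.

Answer: noonmmmmn$momomnnmnmoon
9

Derivation:
All 23 rotations (rotation i = S[i:]+S[:i]):
  rot[0] = monmmnmommmnnooonnommn$
  rot[1] = onmmnmommmnnooonnommn$m
  rot[2] = nmmnmommmnnooonnommn$mo
  rot[3] = mmnmommmnnooonnommn$mon
  rot[4] = mnmommmnnooonnommn$monm
  rot[5] = nmommmnnooonnommn$monmm
  rot[6] = mommmnnooonnommn$monmmn
  rot[7] = ommmnnooonnommn$monmmnm
  rot[8] = mmmnnooonnommn$monmmnmo
  rot[9] = mmnnooonnommn$monmmnmom
  rot[10] = mnnooonnommn$monmmnmomm
  rot[11] = nnooonnommn$monmmnmommm
  rot[12] = nooonnommn$monmmnmommmn
  rot[13] = ooonnommn$monmmnmommmnn
  rot[14] = oonnommn$monmmnmommmnno
  rot[15] = onnommn$monmmnmommmnnoo
  rot[16] = nnommn$monmmnmommmnnooo
  rot[17] = nommn$monmmnmommmnnooon
  rot[18] = ommn$monmmnmommmnnooonn
  rot[19] = mmn$monmmnmommmnnooonno
  rot[20] = mn$monmmnmommmnnooonnom
  rot[21] = n$monmmnmommmnnooonnomm
  rot[22] = $monmmnmommmnnooonnommn
Sorted (with $ < everything):
  sorted[0] = $monmmnmommmnnooonnommn  (last char: 'n')
  sorted[1] = mmmnnooonnommn$monmmnmo  (last char: 'o')
  sorted[2] = mmn$monmmnmommmnnooonno  (last char: 'o')
  sorted[3] = mmnmommmnnooonnommn$mon  (last char: 'n')
  sorted[4] = mmnnooonnommn$monmmnmom  (last char: 'm')
  sorted[5] = mn$monmmnmommmnnooonnom  (last char: 'm')
  sorted[6] = mnmommmnnooonnommn$monm  (last char: 'm')
  sorted[7] = mnnooonnommn$monmmnmomm  (last char: 'm')
  sorted[8] = mommmnnooonnommn$monmmn  (last char: 'n')
  sorted[9] = monmmnmommmnnooonnommn$  (last char: '$')
  sorted[10] = n$monmmnmommmnnooonnomm  (last char: 'm')
  sorted[11] = nmmnmommmnnooonnommn$mo  (last char: 'o')
  sorted[12] = nmommmnnooonnommn$monmm  (last char: 'm')
  sorted[13] = nnommn$monmmnmommmnnooo  (last char: 'o')
  sorted[14] = nnooonnommn$monmmnmommm  (last char: 'm')
  sorted[15] = nommn$monmmnmommmnnooon  (last char: 'n')
  sorted[16] = nooonnommn$monmmnmommmn  (last char: 'n')
  sorted[17] = ommmnnooonnommn$monmmnm  (last char: 'm')
  sorted[18] = ommn$monmmnmommmnnooonn  (last char: 'n')
  sorted[19] = onmmnmommmnnooonnommn$m  (last char: 'm')
  sorted[20] = onnommn$monmmnmommmnnoo  (last char: 'o')
  sorted[21] = oonnommn$monmmnmommmnno  (last char: 'o')
  sorted[22] = ooonnommn$monmmnmommmnn  (last char: 'n')
Last column: noonmmmmn$momomnnmnmoon
Original string S is at sorted index 9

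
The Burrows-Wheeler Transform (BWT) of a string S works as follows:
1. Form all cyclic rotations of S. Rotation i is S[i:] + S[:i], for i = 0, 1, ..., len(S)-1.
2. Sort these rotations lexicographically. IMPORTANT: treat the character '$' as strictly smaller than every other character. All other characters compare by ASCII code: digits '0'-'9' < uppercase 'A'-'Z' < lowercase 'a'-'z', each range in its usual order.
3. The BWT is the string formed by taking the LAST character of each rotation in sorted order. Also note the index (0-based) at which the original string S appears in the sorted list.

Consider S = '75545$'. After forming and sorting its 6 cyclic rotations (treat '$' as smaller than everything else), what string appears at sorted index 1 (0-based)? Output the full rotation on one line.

All 6 rotations (rotation i = S[i:]+S[:i]):
  rot[0] = 75545$
  rot[1] = 5545$7
  rot[2] = 545$75
  rot[3] = 45$755
  rot[4] = 5$7554
  rot[5] = $75545
Sorted (with $ < everything):
  sorted[0] = $75545
  sorted[1] = 45$755
  sorted[2] = 5$7554
  sorted[3] = 545$75
  sorted[4] = 5545$7
  sorted[5] = 75545$
sorted[1] = 45$755

Answer: 45$755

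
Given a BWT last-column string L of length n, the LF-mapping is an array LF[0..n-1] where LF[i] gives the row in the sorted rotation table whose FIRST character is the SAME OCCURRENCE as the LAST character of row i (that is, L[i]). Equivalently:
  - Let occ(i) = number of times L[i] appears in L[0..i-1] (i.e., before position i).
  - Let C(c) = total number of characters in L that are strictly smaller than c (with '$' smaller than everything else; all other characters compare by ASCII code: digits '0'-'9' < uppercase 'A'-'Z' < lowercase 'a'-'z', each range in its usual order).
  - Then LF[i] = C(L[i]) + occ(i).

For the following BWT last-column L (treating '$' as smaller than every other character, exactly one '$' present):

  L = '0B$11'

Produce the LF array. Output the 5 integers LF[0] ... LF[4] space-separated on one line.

Char counts: '$':1, '0':1, '1':2, 'B':1
C (first-col start): C('$')=0, C('0')=1, C('1')=2, C('B')=4
L[0]='0': occ=0, LF[0]=C('0')+0=1+0=1
L[1]='B': occ=0, LF[1]=C('B')+0=4+0=4
L[2]='$': occ=0, LF[2]=C('$')+0=0+0=0
L[3]='1': occ=0, LF[3]=C('1')+0=2+0=2
L[4]='1': occ=1, LF[4]=C('1')+1=2+1=3

Answer: 1 4 0 2 3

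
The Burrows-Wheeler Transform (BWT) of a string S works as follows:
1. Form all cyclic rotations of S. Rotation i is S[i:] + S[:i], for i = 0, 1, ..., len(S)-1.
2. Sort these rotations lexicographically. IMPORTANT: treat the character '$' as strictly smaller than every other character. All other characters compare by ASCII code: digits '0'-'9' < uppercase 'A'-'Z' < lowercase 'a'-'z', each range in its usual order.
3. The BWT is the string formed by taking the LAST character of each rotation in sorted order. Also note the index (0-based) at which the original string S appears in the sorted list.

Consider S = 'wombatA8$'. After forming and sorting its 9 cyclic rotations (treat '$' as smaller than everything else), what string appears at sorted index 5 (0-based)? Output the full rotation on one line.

Answer: mbatA8$wo

Derivation:
All 9 rotations (rotation i = S[i:]+S[:i]):
  rot[0] = wombatA8$
  rot[1] = ombatA8$w
  rot[2] = mbatA8$wo
  rot[3] = batA8$wom
  rot[4] = atA8$womb
  rot[5] = tA8$womba
  rot[6] = A8$wombat
  rot[7] = 8$wombatA
  rot[8] = $wombatA8
Sorted (with $ < everything):
  sorted[0] = $wombatA8
  sorted[1] = 8$wombatA
  sorted[2] = A8$wombat
  sorted[3] = atA8$womb
  sorted[4] = batA8$wom
  sorted[5] = mbatA8$wo
  sorted[6] = ombatA8$w
  sorted[7] = tA8$womba
  sorted[8] = wombatA8$
sorted[5] = mbatA8$wo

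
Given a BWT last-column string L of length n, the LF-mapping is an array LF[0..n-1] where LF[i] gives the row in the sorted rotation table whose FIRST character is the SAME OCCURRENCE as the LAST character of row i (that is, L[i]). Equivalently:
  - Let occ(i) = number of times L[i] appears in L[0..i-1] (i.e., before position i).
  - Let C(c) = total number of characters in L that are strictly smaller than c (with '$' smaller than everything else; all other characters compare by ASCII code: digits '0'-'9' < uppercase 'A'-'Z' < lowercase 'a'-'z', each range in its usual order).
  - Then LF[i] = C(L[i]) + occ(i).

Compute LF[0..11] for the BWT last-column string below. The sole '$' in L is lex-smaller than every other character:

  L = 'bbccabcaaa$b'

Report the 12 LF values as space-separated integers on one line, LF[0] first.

Answer: 5 6 9 10 1 7 11 2 3 4 0 8

Derivation:
Char counts: '$':1, 'a':4, 'b':4, 'c':3
C (first-col start): C('$')=0, C('a')=1, C('b')=5, C('c')=9
L[0]='b': occ=0, LF[0]=C('b')+0=5+0=5
L[1]='b': occ=1, LF[1]=C('b')+1=5+1=6
L[2]='c': occ=0, LF[2]=C('c')+0=9+0=9
L[3]='c': occ=1, LF[3]=C('c')+1=9+1=10
L[4]='a': occ=0, LF[4]=C('a')+0=1+0=1
L[5]='b': occ=2, LF[5]=C('b')+2=5+2=7
L[6]='c': occ=2, LF[6]=C('c')+2=9+2=11
L[7]='a': occ=1, LF[7]=C('a')+1=1+1=2
L[8]='a': occ=2, LF[8]=C('a')+2=1+2=3
L[9]='a': occ=3, LF[9]=C('a')+3=1+3=4
L[10]='$': occ=0, LF[10]=C('$')+0=0+0=0
L[11]='b': occ=3, LF[11]=C('b')+3=5+3=8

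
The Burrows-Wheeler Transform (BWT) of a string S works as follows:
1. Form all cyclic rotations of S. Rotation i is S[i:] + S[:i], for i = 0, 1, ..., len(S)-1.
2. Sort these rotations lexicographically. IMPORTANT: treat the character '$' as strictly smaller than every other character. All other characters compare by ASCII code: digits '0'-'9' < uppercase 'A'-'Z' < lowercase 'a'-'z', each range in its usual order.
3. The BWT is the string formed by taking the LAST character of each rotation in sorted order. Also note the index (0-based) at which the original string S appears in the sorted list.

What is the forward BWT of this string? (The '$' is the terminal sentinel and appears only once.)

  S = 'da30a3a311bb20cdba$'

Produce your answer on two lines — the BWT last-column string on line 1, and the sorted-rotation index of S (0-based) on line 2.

All 19 rotations (rotation i = S[i:]+S[:i]):
  rot[0] = da30a3a311bb20cdba$
  rot[1] = a30a3a311bb20cdba$d
  rot[2] = 30a3a311bb20cdba$da
  rot[3] = 0a3a311bb20cdba$da3
  rot[4] = a3a311bb20cdba$da30
  rot[5] = 3a311bb20cdba$da30a
  rot[6] = a311bb20cdba$da30a3
  rot[7] = 311bb20cdba$da30a3a
  rot[8] = 11bb20cdba$da30a3a3
  rot[9] = 1bb20cdba$da30a3a31
  rot[10] = bb20cdba$da30a3a311
  rot[11] = b20cdba$da30a3a311b
  rot[12] = 20cdba$da30a3a311bb
  rot[13] = 0cdba$da30a3a311bb2
  rot[14] = cdba$da30a3a311bb20
  rot[15] = dba$da30a3a311bb20c
  rot[16] = ba$da30a3a311bb20cd
  rot[17] = a$da30a3a311bb20cdb
  rot[18] = $da30a3a311bb20cdba
Sorted (with $ < everything):
  sorted[0] = $da30a3a311bb20cdba  (last char: 'a')
  sorted[1] = 0a3a311bb20cdba$da3  (last char: '3')
  sorted[2] = 0cdba$da30a3a311bb2  (last char: '2')
  sorted[3] = 11bb20cdba$da30a3a3  (last char: '3')
  sorted[4] = 1bb20cdba$da30a3a31  (last char: '1')
  sorted[5] = 20cdba$da30a3a311bb  (last char: 'b')
  sorted[6] = 30a3a311bb20cdba$da  (last char: 'a')
  sorted[7] = 311bb20cdba$da30a3a  (last char: 'a')
  sorted[8] = 3a311bb20cdba$da30a  (last char: 'a')
  sorted[9] = a$da30a3a311bb20cdb  (last char: 'b')
  sorted[10] = a30a3a311bb20cdba$d  (last char: 'd')
  sorted[11] = a311bb20cdba$da30a3  (last char: '3')
  sorted[12] = a3a311bb20cdba$da30  (last char: '0')
  sorted[13] = b20cdba$da30a3a311b  (last char: 'b')
  sorted[14] = ba$da30a3a311bb20cd  (last char: 'd')
  sorted[15] = bb20cdba$da30a3a311  (last char: '1')
  sorted[16] = cdba$da30a3a311bb20  (last char: '0')
  sorted[17] = da30a3a311bb20cdba$  (last char: '$')
  sorted[18] = dba$da30a3a311bb20c  (last char: 'c')
Last column: a3231baaabd30bd10$c
Original string S is at sorted index 17

Answer: a3231baaabd30bd10$c
17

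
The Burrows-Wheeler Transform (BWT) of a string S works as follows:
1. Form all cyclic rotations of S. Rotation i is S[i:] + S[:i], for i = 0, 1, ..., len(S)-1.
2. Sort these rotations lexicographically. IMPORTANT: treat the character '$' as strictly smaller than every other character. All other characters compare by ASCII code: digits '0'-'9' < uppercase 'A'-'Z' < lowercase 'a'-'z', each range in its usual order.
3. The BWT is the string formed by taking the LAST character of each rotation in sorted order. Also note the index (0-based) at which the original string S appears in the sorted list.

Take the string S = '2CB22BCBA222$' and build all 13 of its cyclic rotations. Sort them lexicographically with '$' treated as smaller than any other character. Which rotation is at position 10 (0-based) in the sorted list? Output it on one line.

Answer: BCBA222$2CB22

Derivation:
All 13 rotations (rotation i = S[i:]+S[:i]):
  rot[0] = 2CB22BCBA222$
  rot[1] = CB22BCBA222$2
  rot[2] = B22BCBA222$2C
  rot[3] = 22BCBA222$2CB
  rot[4] = 2BCBA222$2CB2
  rot[5] = BCBA222$2CB22
  rot[6] = CBA222$2CB22B
  rot[7] = BA222$2CB22BC
  rot[8] = A222$2CB22BCB
  rot[9] = 222$2CB22BCBA
  rot[10] = 22$2CB22BCBA2
  rot[11] = 2$2CB22BCBA22
  rot[12] = $2CB22BCBA222
Sorted (with $ < everything):
  sorted[0] = $2CB22BCBA222
  sorted[1] = 2$2CB22BCBA22
  sorted[2] = 22$2CB22BCBA2
  sorted[3] = 222$2CB22BCBA
  sorted[4] = 22BCBA222$2CB
  sorted[5] = 2BCBA222$2CB2
  sorted[6] = 2CB22BCBA222$
  sorted[7] = A222$2CB22BCB
  sorted[8] = B22BCBA222$2C
  sorted[9] = BA222$2CB22BC
  sorted[10] = BCBA222$2CB22
  sorted[11] = CB22BCBA222$2
  sorted[12] = CBA222$2CB22B
sorted[10] = BCBA222$2CB22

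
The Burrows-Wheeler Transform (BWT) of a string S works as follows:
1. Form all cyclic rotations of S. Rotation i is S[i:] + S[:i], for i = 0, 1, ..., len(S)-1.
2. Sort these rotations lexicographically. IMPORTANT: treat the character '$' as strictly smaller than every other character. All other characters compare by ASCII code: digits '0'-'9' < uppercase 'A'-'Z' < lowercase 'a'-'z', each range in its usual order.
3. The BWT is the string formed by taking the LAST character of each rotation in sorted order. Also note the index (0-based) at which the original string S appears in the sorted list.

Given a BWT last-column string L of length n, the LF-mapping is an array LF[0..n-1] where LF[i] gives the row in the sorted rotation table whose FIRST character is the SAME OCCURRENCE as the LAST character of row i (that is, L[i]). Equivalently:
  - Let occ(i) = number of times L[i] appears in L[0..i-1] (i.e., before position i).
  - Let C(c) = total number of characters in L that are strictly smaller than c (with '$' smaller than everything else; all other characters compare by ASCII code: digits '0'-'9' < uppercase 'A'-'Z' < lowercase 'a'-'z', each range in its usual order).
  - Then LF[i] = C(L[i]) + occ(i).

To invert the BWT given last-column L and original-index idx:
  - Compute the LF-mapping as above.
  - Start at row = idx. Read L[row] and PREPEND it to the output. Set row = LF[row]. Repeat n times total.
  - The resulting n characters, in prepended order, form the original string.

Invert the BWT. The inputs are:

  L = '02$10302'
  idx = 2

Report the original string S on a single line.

Answer: 0102320$

Derivation:
LF mapping: 1 5 0 4 2 7 3 6
Walk LF starting at row 2, prepending L[row]:
  step 1: row=2, L[2]='$', prepend. Next row=LF[2]=0
  step 2: row=0, L[0]='0', prepend. Next row=LF[0]=1
  step 3: row=1, L[1]='2', prepend. Next row=LF[1]=5
  step 4: row=5, L[5]='3', prepend. Next row=LF[5]=7
  step 5: row=7, L[7]='2', prepend. Next row=LF[7]=6
  step 6: row=6, L[6]='0', prepend. Next row=LF[6]=3
  step 7: row=3, L[3]='1', prepend. Next row=LF[3]=4
  step 8: row=4, L[4]='0', prepend. Next row=LF[4]=2
Reversed output: 0102320$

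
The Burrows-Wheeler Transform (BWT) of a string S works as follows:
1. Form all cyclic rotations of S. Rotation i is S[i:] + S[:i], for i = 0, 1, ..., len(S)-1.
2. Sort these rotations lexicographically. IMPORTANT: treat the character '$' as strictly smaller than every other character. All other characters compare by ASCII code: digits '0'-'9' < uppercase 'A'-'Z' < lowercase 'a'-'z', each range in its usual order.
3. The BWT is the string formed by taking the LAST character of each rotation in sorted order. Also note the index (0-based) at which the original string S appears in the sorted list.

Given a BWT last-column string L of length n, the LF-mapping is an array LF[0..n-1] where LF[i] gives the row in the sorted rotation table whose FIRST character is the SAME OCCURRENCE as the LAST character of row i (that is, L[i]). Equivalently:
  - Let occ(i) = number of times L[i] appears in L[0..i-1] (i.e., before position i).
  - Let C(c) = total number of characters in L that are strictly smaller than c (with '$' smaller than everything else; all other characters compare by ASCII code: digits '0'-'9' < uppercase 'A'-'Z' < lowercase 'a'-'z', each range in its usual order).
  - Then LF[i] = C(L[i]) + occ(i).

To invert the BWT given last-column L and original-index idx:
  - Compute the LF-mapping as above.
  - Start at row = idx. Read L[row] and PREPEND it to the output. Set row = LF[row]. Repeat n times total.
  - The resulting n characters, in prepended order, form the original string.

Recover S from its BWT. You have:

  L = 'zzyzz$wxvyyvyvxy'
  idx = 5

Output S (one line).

LF mapping: 12 13 7 14 15 0 4 5 1 8 9 2 10 3 6 11
Walk LF starting at row 5, prepending L[row]:
  step 1: row=5, L[5]='$', prepend. Next row=LF[5]=0
  step 2: row=0, L[0]='z', prepend. Next row=LF[0]=12
  step 3: row=12, L[12]='y', prepend. Next row=LF[12]=10
  step 4: row=10, L[10]='y', prepend. Next row=LF[10]=9
  step 5: row=9, L[9]='y', prepend. Next row=LF[9]=8
  step 6: row=8, L[8]='v', prepend. Next row=LF[8]=1
  step 7: row=1, L[1]='z', prepend. Next row=LF[1]=13
  step 8: row=13, L[13]='v', prepend. Next row=LF[13]=3
  step 9: row=3, L[3]='z', prepend. Next row=LF[3]=14
  step 10: row=14, L[14]='x', prepend. Next row=LF[14]=6
  step 11: row=6, L[6]='w', prepend. Next row=LF[6]=4
  step 12: row=4, L[4]='z', prepend. Next row=LF[4]=15
  step 13: row=15, L[15]='y', prepend. Next row=LF[15]=11
  step 14: row=11, L[11]='v', prepend. Next row=LF[11]=2
  step 15: row=2, L[2]='y', prepend. Next row=LF[2]=7
  step 16: row=7, L[7]='x', prepend. Next row=LF[7]=5
Reversed output: xyvyzwxzvzvyyyz$

Answer: xyvyzwxzvzvyyyz$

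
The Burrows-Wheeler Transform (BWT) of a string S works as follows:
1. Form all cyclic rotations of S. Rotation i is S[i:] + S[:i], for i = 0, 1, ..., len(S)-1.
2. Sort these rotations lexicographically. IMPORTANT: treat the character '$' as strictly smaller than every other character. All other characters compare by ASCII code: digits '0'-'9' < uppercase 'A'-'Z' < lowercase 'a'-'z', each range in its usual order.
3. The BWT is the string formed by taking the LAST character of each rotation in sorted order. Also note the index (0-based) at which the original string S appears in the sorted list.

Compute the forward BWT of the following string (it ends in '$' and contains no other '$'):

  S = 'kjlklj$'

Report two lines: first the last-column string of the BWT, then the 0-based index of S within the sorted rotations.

All 7 rotations (rotation i = S[i:]+S[:i]):
  rot[0] = kjlklj$
  rot[1] = jlklj$k
  rot[2] = lklj$kj
  rot[3] = klj$kjl
  rot[4] = lj$kjlk
  rot[5] = j$kjlkl
  rot[6] = $kjlklj
Sorted (with $ < everything):
  sorted[0] = $kjlklj  (last char: 'j')
  sorted[1] = j$kjlkl  (last char: 'l')
  sorted[2] = jlklj$k  (last char: 'k')
  sorted[3] = kjlklj$  (last char: '$')
  sorted[4] = klj$kjl  (last char: 'l')
  sorted[5] = lj$kjlk  (last char: 'k')
  sorted[6] = lklj$kj  (last char: 'j')
Last column: jlk$lkj
Original string S is at sorted index 3

Answer: jlk$lkj
3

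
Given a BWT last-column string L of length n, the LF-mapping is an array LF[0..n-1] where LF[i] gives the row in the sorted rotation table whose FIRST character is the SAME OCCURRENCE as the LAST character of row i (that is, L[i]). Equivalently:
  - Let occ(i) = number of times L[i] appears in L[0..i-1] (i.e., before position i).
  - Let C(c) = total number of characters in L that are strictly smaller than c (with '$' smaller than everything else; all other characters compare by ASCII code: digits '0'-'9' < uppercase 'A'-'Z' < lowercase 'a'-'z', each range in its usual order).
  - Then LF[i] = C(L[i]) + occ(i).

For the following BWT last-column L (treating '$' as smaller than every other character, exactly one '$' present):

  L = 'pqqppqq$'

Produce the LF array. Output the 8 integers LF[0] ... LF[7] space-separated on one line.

Char counts: '$':1, 'p':3, 'q':4
C (first-col start): C('$')=0, C('p')=1, C('q')=4
L[0]='p': occ=0, LF[0]=C('p')+0=1+0=1
L[1]='q': occ=0, LF[1]=C('q')+0=4+0=4
L[2]='q': occ=1, LF[2]=C('q')+1=4+1=5
L[3]='p': occ=1, LF[3]=C('p')+1=1+1=2
L[4]='p': occ=2, LF[4]=C('p')+2=1+2=3
L[5]='q': occ=2, LF[5]=C('q')+2=4+2=6
L[6]='q': occ=3, LF[6]=C('q')+3=4+3=7
L[7]='$': occ=0, LF[7]=C('$')+0=0+0=0

Answer: 1 4 5 2 3 6 7 0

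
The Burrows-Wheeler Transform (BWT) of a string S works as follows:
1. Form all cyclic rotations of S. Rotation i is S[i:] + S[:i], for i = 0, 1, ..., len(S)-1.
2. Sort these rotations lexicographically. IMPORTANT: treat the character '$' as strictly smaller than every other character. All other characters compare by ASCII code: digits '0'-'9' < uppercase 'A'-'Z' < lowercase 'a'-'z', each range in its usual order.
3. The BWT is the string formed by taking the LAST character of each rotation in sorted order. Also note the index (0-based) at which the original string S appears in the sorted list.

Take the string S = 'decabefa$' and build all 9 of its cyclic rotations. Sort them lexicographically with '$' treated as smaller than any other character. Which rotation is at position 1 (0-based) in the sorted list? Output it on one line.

All 9 rotations (rotation i = S[i:]+S[:i]):
  rot[0] = decabefa$
  rot[1] = ecabefa$d
  rot[2] = cabefa$de
  rot[3] = abefa$dec
  rot[4] = befa$deca
  rot[5] = efa$decab
  rot[6] = fa$decabe
  rot[7] = a$decabef
  rot[8] = $decabefa
Sorted (with $ < everything):
  sorted[0] = $decabefa
  sorted[1] = a$decabef
  sorted[2] = abefa$dec
  sorted[3] = befa$deca
  sorted[4] = cabefa$de
  sorted[5] = decabefa$
  sorted[6] = ecabefa$d
  sorted[7] = efa$decab
  sorted[8] = fa$decabe
sorted[1] = a$decabef

Answer: a$decabef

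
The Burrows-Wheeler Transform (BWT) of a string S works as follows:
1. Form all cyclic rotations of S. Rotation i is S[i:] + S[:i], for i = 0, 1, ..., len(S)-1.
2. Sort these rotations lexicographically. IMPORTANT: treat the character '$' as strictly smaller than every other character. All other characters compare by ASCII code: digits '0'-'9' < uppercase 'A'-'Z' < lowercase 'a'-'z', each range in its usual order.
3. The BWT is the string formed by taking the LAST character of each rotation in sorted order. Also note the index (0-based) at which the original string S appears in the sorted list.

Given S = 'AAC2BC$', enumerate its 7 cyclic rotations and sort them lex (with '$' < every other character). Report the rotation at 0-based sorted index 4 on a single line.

Answer: BC$AAC2

Derivation:
All 7 rotations (rotation i = S[i:]+S[:i]):
  rot[0] = AAC2BC$
  rot[1] = AC2BC$A
  rot[2] = C2BC$AA
  rot[3] = 2BC$AAC
  rot[4] = BC$AAC2
  rot[5] = C$AAC2B
  rot[6] = $AAC2BC
Sorted (with $ < everything):
  sorted[0] = $AAC2BC
  sorted[1] = 2BC$AAC
  sorted[2] = AAC2BC$
  sorted[3] = AC2BC$A
  sorted[4] = BC$AAC2
  sorted[5] = C$AAC2B
  sorted[6] = C2BC$AA
sorted[4] = BC$AAC2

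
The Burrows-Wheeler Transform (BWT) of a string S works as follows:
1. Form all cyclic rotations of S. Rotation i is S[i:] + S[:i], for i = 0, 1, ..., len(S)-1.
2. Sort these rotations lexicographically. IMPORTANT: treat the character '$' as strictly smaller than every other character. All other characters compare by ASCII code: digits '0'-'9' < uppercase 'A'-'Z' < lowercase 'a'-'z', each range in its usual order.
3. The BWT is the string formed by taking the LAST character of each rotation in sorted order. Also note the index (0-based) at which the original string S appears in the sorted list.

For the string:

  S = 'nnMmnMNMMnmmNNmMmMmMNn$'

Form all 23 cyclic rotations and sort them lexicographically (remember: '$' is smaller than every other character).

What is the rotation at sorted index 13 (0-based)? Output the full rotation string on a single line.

Answer: mMmMNn$nnMmnMNMMnmmNNmM

Derivation:
All 23 rotations (rotation i = S[i:]+S[:i]):
  rot[0] = nnMmnMNMMnmmNNmMmMmMNn$
  rot[1] = nMmnMNMMnmmNNmMmMmMNn$n
  rot[2] = MmnMNMMnmmNNmMmMmMNn$nn
  rot[3] = mnMNMMnmmNNmMmMmMNn$nnM
  rot[4] = nMNMMnmmNNmMmMmMNn$nnMm
  rot[5] = MNMMnmmNNmMmMmMNn$nnMmn
  rot[6] = NMMnmmNNmMmMmMNn$nnMmnM
  rot[7] = MMnmmNNmMmMmMNn$nnMmnMN
  rot[8] = MnmmNNmMmMmMNn$nnMmnMNM
  rot[9] = nmmNNmMmMmMNn$nnMmnMNMM
  rot[10] = mmNNmMmMmMNn$nnMmnMNMMn
  rot[11] = mNNmMmMmMNn$nnMmnMNMMnm
  rot[12] = NNmMmMmMNn$nnMmnMNMMnmm
  rot[13] = NmMmMmMNn$nnMmnMNMMnmmN
  rot[14] = mMmMmMNn$nnMmnMNMMnmmNN
  rot[15] = MmMmMNn$nnMmnMNMMnmmNNm
  rot[16] = mMmMNn$nnMmnMNMMnmmNNmM
  rot[17] = MmMNn$nnMmnMNMMnmmNNmMm
  rot[18] = mMNn$nnMmnMNMMnmmNNmMmM
  rot[19] = MNn$nnMmnMNMMnmmNNmMmMm
  rot[20] = Nn$nnMmnMNMMnmmNNmMmMmM
  rot[21] = n$nnMmnMNMMnmmNNmMmMmMN
  rot[22] = $nnMmnMNMMnmmNNmMmMmMNn
Sorted (with $ < everything):
  sorted[0] = $nnMmnMNMMnmmNNmMmMmMNn
  sorted[1] = MMnmmNNmMmMmMNn$nnMmnMN
  sorted[2] = MNMMnmmNNmMmMmMNn$nnMmn
  sorted[3] = MNn$nnMmnMNMMnmmNNmMmMm
  sorted[4] = MmMNn$nnMmnMNMMnmmNNmMm
  sorted[5] = MmMmMNn$nnMmnMNMMnmmNNm
  sorted[6] = MmnMNMMnmmNNmMmMmMNn$nn
  sorted[7] = MnmmNNmMmMmMNn$nnMmnMNM
  sorted[8] = NMMnmmNNmMmMmMNn$nnMmnM
  sorted[9] = NNmMmMmMNn$nnMmnMNMMnmm
  sorted[10] = NmMmMmMNn$nnMmnMNMMnmmN
  sorted[11] = Nn$nnMmnMNMMnmmNNmMmMmM
  sorted[12] = mMNn$nnMmnMNMMnmmNNmMmM
  sorted[13] = mMmMNn$nnMmnMNMMnmmNNmM
  sorted[14] = mMmMmMNn$nnMmnMNMMnmmNN
  sorted[15] = mNNmMmMmMNn$nnMmnMNMMnm
  sorted[16] = mmNNmMmMmMNn$nnMmnMNMMn
  sorted[17] = mnMNMMnmmNNmMmMmMNn$nnM
  sorted[18] = n$nnMmnMNMMnmmNNmMmMmMN
  sorted[19] = nMNMMnmmNNmMmMmMNn$nnMm
  sorted[20] = nMmnMNMMnmmNNmMmMmMNn$n
  sorted[21] = nmmNNmMmMmMNn$nnMmnMNMM
  sorted[22] = nnMmnMNMMnmmNNmMmMmMNn$
sorted[13] = mMmMNn$nnMmnMNMMnmmNNmM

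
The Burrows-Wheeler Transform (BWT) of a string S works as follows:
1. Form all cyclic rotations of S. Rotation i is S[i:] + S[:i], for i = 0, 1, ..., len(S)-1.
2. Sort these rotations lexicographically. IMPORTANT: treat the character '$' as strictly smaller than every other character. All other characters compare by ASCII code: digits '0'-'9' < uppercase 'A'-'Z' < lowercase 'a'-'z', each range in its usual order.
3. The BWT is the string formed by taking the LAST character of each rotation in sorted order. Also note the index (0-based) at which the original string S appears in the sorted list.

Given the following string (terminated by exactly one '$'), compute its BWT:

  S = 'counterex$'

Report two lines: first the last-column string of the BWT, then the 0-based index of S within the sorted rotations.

All 10 rotations (rotation i = S[i:]+S[:i]):
  rot[0] = counterex$
  rot[1] = ounterex$c
  rot[2] = unterex$co
  rot[3] = nterex$cou
  rot[4] = terex$coun
  rot[5] = erex$count
  rot[6] = rex$counte
  rot[7] = ex$counter
  rot[8] = x$countere
  rot[9] = $counterex
Sorted (with $ < everything):
  sorted[0] = $counterex  (last char: 'x')
  sorted[1] = counterex$  (last char: '$')
  sorted[2] = erex$count  (last char: 't')
  sorted[3] = ex$counter  (last char: 'r')
  sorted[4] = nterex$cou  (last char: 'u')
  sorted[5] = ounterex$c  (last char: 'c')
  sorted[6] = rex$counte  (last char: 'e')
  sorted[7] = terex$coun  (last char: 'n')
  sorted[8] = unterex$co  (last char: 'o')
  sorted[9] = x$countere  (last char: 'e')
Last column: x$trucenoe
Original string S is at sorted index 1

Answer: x$trucenoe
1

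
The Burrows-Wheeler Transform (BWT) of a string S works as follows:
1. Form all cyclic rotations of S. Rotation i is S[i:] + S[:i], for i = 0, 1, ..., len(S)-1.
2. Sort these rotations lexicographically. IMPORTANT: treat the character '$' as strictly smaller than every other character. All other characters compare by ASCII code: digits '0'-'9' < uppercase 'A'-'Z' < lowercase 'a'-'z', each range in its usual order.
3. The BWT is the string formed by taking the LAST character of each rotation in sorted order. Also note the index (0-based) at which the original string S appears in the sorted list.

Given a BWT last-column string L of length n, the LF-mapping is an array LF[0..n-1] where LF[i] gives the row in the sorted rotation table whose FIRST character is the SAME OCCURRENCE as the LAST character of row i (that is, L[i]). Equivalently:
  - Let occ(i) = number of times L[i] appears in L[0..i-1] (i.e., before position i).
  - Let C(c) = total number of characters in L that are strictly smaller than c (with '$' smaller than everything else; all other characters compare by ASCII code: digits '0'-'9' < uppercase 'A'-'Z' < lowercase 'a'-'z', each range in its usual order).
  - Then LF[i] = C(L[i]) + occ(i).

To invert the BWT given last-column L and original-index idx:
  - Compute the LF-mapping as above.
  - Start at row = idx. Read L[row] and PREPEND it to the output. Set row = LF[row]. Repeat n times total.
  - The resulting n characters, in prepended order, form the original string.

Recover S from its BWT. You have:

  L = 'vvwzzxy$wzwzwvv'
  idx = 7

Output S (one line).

LF mapping: 1 2 5 11 12 9 10 0 6 13 7 14 8 3 4
Walk LF starting at row 7, prepending L[row]:
  step 1: row=7, L[7]='$', prepend. Next row=LF[7]=0
  step 2: row=0, L[0]='v', prepend. Next row=LF[0]=1
  step 3: row=1, L[1]='v', prepend. Next row=LF[1]=2
  step 4: row=2, L[2]='w', prepend. Next row=LF[2]=5
  step 5: row=5, L[5]='x', prepend. Next row=LF[5]=9
  step 6: row=9, L[9]='z', prepend. Next row=LF[9]=13
  step 7: row=13, L[13]='v', prepend. Next row=LF[13]=3
  step 8: row=3, L[3]='z', prepend. Next row=LF[3]=11
  step 9: row=11, L[11]='z', prepend. Next row=LF[11]=14
  step 10: row=14, L[14]='v', prepend. Next row=LF[14]=4
  step 11: row=4, L[4]='z', prepend. Next row=LF[4]=12
  step 12: row=12, L[12]='w', prepend. Next row=LF[12]=8
  step 13: row=8, L[8]='w', prepend. Next row=LF[8]=6
  step 14: row=6, L[6]='y', prepend. Next row=LF[6]=10
  step 15: row=10, L[10]='w', prepend. Next row=LF[10]=7
Reversed output: wywwzvzzvzxwvv$

Answer: wywwzvzzvzxwvv$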